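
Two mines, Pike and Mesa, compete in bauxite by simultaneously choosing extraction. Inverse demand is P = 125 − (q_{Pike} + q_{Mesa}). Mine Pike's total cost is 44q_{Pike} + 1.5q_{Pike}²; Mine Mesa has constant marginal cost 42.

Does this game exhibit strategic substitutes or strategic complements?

strategic substitutes

Mine Pike's profit: π = q_{Pike}(125 − (q_{Pike} + q_{Mesa})) − 44q_{Pike} − 1.5q_{Pike}².
∂π/∂q_{Pike} = 81 − 5q_{Pike} − q_{Mesa} = 0, so q_{Pike} = 16.2 − 0.2q_{Mesa}.
The best-response slope dq_{Pike}/dq_{Mesa} = −0.2 < 0: the reaction function is downward-sloping, so the choices are strategic substitutes.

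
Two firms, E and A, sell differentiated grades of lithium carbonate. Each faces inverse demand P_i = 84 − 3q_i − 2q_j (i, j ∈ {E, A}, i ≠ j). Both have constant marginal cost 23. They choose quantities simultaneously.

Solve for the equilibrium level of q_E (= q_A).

7.625

Firm E's profit: π = q_E(84 − 3q_E − 2q_A) − 23q_E.
∂π/∂q_E = 61 − 6q_E − 2q_A = 0 ⇒ q_E = 61/6 − (1/3)q_A.
By symmetry q_A = q_E; substituting into the reaction function, (4/3)q_E = 61/6 and q_E = 7.625.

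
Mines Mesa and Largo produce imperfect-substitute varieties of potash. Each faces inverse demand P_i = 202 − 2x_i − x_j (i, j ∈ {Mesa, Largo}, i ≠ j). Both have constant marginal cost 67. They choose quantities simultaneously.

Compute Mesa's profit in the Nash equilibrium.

Mine Mesa's profit: π = x_{Mesa}(202 − 2x_{Mesa} − x_{Largo}) − 67x_{Mesa}.
∂π/∂x_{Mesa} = 135 − 4x_{Mesa} − x_{Largo} = 0 ⇒ x_{Mesa} = 33.75 − 0.25x_{Largo}.
By symmetry x_{Largo} = x_{Mesa}; substituting into the reaction function, 1.25x_{Mesa} = 33.75 and x_{Mesa} = 27.
P_{Mesa} = 202 − 2·27 − 27 = 121.
Profit = (121 − 67)·27 = 1458.

1458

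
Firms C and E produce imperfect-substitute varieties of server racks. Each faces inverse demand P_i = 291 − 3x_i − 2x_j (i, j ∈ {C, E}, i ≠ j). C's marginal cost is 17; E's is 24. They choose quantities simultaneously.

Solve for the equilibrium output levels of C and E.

Firm C's profit: π = x_C(291 − 3x_C − 2x_E) − 17x_C.
∂π/∂x_C = 274 − 6x_C − 2x_E = 0 ⇒ x_C = 137/3 − (1/3)x_E.
Similarly x_E = 44.5 − (1/3)x_C.
Solving the two reaction functions simultaneously: (1 − (−1/3)(−1/3))x_C = 137/3 − (1/3)·44.5, so (8/9)x_C = 185/6 and x_C = 34.6875.
Then x_E = 44.5 − (1/3)·34.6875 = 32.9375.

34.6875, 32.9375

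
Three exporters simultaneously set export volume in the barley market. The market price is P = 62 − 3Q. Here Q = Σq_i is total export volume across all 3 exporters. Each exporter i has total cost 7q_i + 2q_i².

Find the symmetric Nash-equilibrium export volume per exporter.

A representative exporter's profit is π_i = q_i(62 − 3Q) − 7q_i − 2q_i², with Q = q_i + Σ_{j≠i} q_j.
First-order condition: 55 − 10q_i − 3Σ_{j≠i} q_j = 0.
Imposing symmetry (q_j = q for all j) turns Σ_{j≠i} q_j into 2q, so 55 = 16q and q = 3.4375.

3.4375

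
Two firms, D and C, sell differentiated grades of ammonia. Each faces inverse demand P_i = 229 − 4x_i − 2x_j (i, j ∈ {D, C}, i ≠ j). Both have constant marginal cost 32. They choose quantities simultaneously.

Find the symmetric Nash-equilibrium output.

19.7

Firm D's profit: π = x_D(229 − 4x_D − 2x_C) − 32x_D.
∂π/∂x_D = 197 − 8x_D − 2x_C = 0 ⇒ x_D = 24.625 − 0.25x_C.
Setting x_D = x_C in the reaction function: x_D = 24.625 − 0.25x_D, so x_D = 24.625 / 1.25 = 19.7.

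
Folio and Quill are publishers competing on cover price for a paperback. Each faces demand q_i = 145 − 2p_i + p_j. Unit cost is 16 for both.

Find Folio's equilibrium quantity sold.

Folio's profit: π = (p_{Folio} − 16)(145 − 2p_{Folio} + p_{Quill}).
∂π/∂p_{Folio} = 177 − 4p_{Folio} + p_{Quill} = 0 ⇒ p_{Folio} = 44.25 + 0.25p_{Quill}.
By symmetry p_{Quill} = p_{Folio}; substituting into the reaction function, 0.75p_{Folio} = 44.25 and p_{Folio} = 59.
q_{Folio} = 145 − 2·59 + 59 = 86.

86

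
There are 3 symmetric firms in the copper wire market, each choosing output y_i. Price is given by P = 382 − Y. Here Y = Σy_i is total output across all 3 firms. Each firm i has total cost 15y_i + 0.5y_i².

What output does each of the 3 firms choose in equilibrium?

73.4

A representative firm's profit is π_i = y_i(382 − Y) − 15y_i − 0.5y_i², with Y = y_i + Σ_{j≠i} y_j.
First-order condition: 367 − 3y_i − Σ_{j≠i} y_j = 0.
With identical firms, set every y_j = y: then 367 − 3y − 2y = 0, i.e. y = 367/5 = 73.4.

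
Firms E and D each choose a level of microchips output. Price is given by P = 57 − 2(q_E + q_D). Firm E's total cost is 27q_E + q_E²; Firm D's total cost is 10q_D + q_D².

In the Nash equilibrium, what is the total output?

9.625

Firm E's profit: π = q_E(57 − 2(q_E + q_D)) − 27q_E − q_E².
∂π/∂q_E = 30 − 6q_E − 2q_D = 0, so q_E = 5 − (1/3)q_D.
By the same steps for D: q_D = 47/6 − (1/3)q_E.
Substituting the second reaction function into the first: q_E = 5 − (1/3)(47/6 − (1/3)q_E), which gives (8/9)q_E = 43/18 ⇒ q_E = 2.6875.
Then q_D = 47/6 − (1/3)·2.6875 = 6.9375.
Total output: 2.6875 + 6.9375 = 9.625.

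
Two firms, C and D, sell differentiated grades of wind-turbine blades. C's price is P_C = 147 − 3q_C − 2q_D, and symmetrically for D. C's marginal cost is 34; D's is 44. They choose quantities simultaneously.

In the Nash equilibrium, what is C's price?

78.25

Firm C's profit: π = q_C(147 − 3q_C − 2q_D) − 34q_C.
∂π/∂q_C = 113 − 6q_C − 2q_D = 0 ⇒ q_C = 113/6 − (1/3)q_D.
Similarly q_D = 103/6 − (1/3)q_C.
Substituting the second reaction function into the first: q_C = 113/6 − (1/3)(103/6 − (1/3)q_C), which gives (8/9)q_C = 118/9 ⇒ q_C = 14.75.
Then q_D = 103/6 − (1/3)·14.75 = 12.25.
P_C = 147 − 3·14.75 − 2·12.25 = 78.25.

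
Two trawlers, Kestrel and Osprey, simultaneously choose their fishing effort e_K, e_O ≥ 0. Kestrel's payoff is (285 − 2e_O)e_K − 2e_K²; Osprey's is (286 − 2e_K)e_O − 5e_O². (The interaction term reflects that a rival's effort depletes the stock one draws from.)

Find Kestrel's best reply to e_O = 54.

Expanding Kestrel's payoff: 285e_K − 2e_Oe_K − 2e_K².
∂π/∂e_K = 285 − 2e_O − 4e_K = 0, so e_K = 71.25 − 0.5e_O.
At e_O = 54: e_K = 71.25 − 0.5·54 = 44.25.

44.25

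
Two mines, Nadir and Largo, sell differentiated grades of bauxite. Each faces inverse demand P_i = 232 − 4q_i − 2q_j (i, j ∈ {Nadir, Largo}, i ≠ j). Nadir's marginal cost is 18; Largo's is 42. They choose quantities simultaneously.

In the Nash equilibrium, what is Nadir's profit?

1971.36

Mine Nadir's profit: π = q_{Nadir}(232 − 4q_{Nadir} − 2q_{Largo}) − 18q_{Nadir}.
∂π/∂q_{Nadir} = 214 − 8q_{Nadir} − 2q_{Largo} = 0 ⇒ q_{Nadir} = 26.75 − 0.25q_{Largo}.
Similarly q_{Largo} = 23.75 − 0.25q_{Nadir}.
Substituting the second reaction function into the first: q_{Nadir} = 26.75 − 0.25(23.75 − 0.25q_{Nadir}), which gives 0.9375q_{Nadir} = 20.8125 ⇒ q_{Nadir} = 22.2.
Then q_{Largo} = 23.75 − 0.25·22.2 = 18.2.
P_{Nadir} = 232 − 4·22.2 − 2·18.2 = 106.8.
Profit = (106.8 − 18)·22.2 = 1971.36.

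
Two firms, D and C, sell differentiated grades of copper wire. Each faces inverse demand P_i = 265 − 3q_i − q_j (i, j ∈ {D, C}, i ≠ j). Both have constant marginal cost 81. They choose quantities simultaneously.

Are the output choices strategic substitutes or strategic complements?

Firm D's profit: π = q_D(265 − 3q_D − q_C) − 81q_D.
∂π/∂q_D = 184 − 6q_D − q_C = 0 ⇒ q_D = 92/3 − (1/6)q_C.
The best-response slope dq_D/dq_C = −1/6 < 0: the reaction function is downward-sloping, so the choices are strategic substitutes.

strategic substitutes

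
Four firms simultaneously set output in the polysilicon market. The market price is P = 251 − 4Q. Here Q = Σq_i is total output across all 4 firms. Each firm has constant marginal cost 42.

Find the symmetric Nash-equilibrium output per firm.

10.45

A representative firm's profit is π_i = q_i(251 − 4Q) − 42q_i, with Q = q_i + Σ_{j≠i} q_j.
First-order condition: 209 − 8q_i − 4Σ_{j≠i} q_j = 0.
With identical firms, set every q_j = q: then 209 − 8q − 12q = 0, i.e. q = 209/20 = 10.45.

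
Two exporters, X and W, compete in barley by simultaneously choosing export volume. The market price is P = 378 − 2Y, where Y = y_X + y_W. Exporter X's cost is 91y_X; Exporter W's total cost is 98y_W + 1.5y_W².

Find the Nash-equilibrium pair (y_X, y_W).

60.375, 22.75

Exporter X's profit: π = y_X(378 − 2(y_X + y_W)) − 91y_X.
∂π/∂y_X = 287 − 4y_X − 2y_W = 0, so y_X = 71.75 − 0.5y_W.
For W: ∂π/∂y_W = 280 − 7y_W − 2y_X = 0 ⇒ y_W = 40 − (2/7)y_X.
Plugging y_W into X's best response: y_X = 71.75 − 0.5(40 − (2/7)y_X) ⇒ (6/7)y_X = 51.75, so y_X = 60.375.
Then y_W = 40 − (2/7)·60.375 = 22.75.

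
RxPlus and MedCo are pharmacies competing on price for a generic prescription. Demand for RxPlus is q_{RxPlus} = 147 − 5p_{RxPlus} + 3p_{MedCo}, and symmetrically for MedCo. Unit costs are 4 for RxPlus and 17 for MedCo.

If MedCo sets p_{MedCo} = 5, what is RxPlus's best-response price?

RxPlus's profit: π = (p_{RxPlus} − 4)(147 − 5p_{RxPlus} + 3p_{MedCo}).
∂π/∂p_{RxPlus} = 167 − 10p_{RxPlus} + 3p_{MedCo} = 0 ⇒ p_{RxPlus} = 16.7 + 0.3p_{MedCo}.
At p_{MedCo} = 5: p_{RxPlus} = 16.7 + 0.3·5 = 18.2.

18.2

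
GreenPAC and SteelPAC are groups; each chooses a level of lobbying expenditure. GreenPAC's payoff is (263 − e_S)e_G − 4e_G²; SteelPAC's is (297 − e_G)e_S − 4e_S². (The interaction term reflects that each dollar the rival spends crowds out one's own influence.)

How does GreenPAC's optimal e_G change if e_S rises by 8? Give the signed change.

Expanding GreenPAC's payoff: 263e_G − e_Se_G − 4e_G².
∂π/∂e_G = 263 − e_S − 8e_G = 0, so e_G = 32.875 − 0.125e_S.
The reaction-function slope is −0.125, so an 8-unit rise in e_S moves e_G by −0.125 × 8 = −1. GreenPAC's best response falls — the actions are strategic substitutes.

-1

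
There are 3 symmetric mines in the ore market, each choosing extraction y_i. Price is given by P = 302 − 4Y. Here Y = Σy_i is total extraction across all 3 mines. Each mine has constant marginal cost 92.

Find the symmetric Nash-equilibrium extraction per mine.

A representative mine's profit is π_i = y_i(302 − 4Y) − 92y_i, with Y = y_i + Σ_{j≠i} y_j.
First-order condition: 210 − 8y_i − 4Σ_{j≠i} y_j = 0.
Imposing symmetry (y_j = y for all j) turns Σ_{j≠i} y_j into 2y, so 210 = 16y and y = 13.125.

13.125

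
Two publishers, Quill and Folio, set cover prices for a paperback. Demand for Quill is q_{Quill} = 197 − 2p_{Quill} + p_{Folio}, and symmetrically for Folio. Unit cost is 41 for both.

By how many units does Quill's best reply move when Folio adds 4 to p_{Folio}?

1

Quill's profit: π = (p_{Quill} − 41)(197 − 2p_{Quill} + p_{Folio}).
∂π/∂p_{Quill} = 279 − 4p_{Quill} + p_{Folio} = 0 ⇒ p_{Quill} = 69.75 + 0.25p_{Folio}.
The reaction-function slope is 0.25, so a 4-unit rise in p_{Folio} moves p_{Quill} by 0.25 × 4 = 1. Quill's best response rises — the actions are strategic complements.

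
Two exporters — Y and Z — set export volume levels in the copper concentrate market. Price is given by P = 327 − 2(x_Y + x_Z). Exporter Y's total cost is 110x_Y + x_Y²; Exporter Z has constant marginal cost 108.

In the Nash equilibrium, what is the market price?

196

Exporter Y's profit: π = x_Y(327 − 2(x_Y + x_Z)) − 110x_Y − x_Y².
∂π/∂x_Y = 217 − 6x_Y − 2x_Z = 0, so x_Y = 217/6 − (1/3)x_Z.
For Z: ∂π/∂x_Z = 219 − 4x_Z − 2x_Y = 0 ⇒ x_Z = 54.75 − 0.5x_Y.
Substituting the second reaction function into the first: x_Y = 217/6 − (1/3)(54.75 − 0.5x_Y), which gives (5/6)x_Y = 215/12 ⇒ x_Y = 21.5.
Then x_Z = 54.75 − 0.5·21.5 = 44.
Equilibrium price: P = 327 − 2·65.5 = 196.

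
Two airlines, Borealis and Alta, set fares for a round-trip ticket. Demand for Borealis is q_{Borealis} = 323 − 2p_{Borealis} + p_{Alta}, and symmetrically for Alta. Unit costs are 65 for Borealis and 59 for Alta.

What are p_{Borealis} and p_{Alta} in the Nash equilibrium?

Borealis's profit: π = (p_{Borealis} − 65)(323 − 2p_{Borealis} + p_{Alta}).
∂π/∂p_{Borealis} = 453 − 4p_{Borealis} + p_{Alta} = 0 ⇒ p_{Borealis} = 113.25 + 0.25p_{Alta}.
Similarly p_{Alta} = 110.25 + 0.25p_{Borealis}.
Substituting the second reaction function into the first: p_{Borealis} = 113.25 + 0.25(110.25 + 0.25p_{Borealis}), which gives 0.9375p_{Borealis} = 140.8125 ⇒ p_{Borealis} = 150.2.
Then p_{Alta} = 110.25 + 0.25·150.2 = 147.8.

150.2, 147.8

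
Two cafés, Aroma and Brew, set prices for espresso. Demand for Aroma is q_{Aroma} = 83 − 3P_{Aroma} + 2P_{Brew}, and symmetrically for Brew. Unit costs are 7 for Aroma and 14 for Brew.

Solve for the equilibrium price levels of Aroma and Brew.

Aroma's profit: π = (P_{Aroma} − 7)(83 − 3P_{Aroma} + 2P_{Brew}).
∂π/∂P_{Aroma} = 104 − 6P_{Aroma} + 2P_{Brew} = 0 ⇒ P_{Aroma} = 52/3 + (1/3)P_{Brew}.
Similarly P_{Brew} = 125/6 + (1/3)P_{Aroma}.
Plugging P_{Brew} into Aroma's best response: P_{Aroma} = 52/3 + (1/3)(125/6 + (1/3)P_{Aroma}) ⇒ (8/9)P_{Aroma} = 437/18, so P_{Aroma} = 27.3125.
Then P_{Brew} = 125/6 + (1/3)·27.3125 = 29.9375.

27.3125, 29.9375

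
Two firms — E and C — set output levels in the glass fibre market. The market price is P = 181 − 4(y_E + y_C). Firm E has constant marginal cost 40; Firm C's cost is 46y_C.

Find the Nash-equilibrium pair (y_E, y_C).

Firm E's profit: π = y_E(181 − 4(y_E + y_C)) − 40y_E.
∂π/∂y_E = 141 − 8y_E − 4y_C = 0, so y_E = 17.625 − 0.5y_C.
By the same steps for C: y_C = 16.875 − 0.5y_E.
Plugging y_C into E's best response: y_E = 17.625 − 0.5(16.875 − 0.5y_E) ⇒ 0.75y_E = 9.1875, so y_E = 12.25.
Then y_C = 16.875 − 0.5·12.25 = 10.75.

12.25, 10.75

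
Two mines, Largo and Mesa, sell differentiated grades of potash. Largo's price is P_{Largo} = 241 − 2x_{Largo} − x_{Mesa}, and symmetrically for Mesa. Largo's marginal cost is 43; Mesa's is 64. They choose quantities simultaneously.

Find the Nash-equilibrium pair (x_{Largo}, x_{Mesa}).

Mine Largo's profit: π = x_{Largo}(241 − 2x_{Largo} − x_{Mesa}) − 43x_{Largo}.
∂π/∂x_{Largo} = 198 − 4x_{Largo} − x_{Mesa} = 0 ⇒ x_{Largo} = 49.5 − 0.25x_{Mesa}.
Similarly x_{Mesa} = 44.25 − 0.25x_{Largo}.
Plugging x_{Mesa} into Largo's best response: x_{Largo} = 49.5 − 0.25(44.25 − 0.25x_{Largo}) ⇒ 0.9375x_{Largo} = 38.4375, so x_{Largo} = 41.
Then x_{Mesa} = 44.25 − 0.25·41 = 34.

41, 34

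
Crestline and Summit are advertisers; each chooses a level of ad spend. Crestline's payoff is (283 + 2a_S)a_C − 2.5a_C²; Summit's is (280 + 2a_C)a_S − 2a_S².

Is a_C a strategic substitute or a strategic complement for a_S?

strategic complements

Expanding Crestline's payoff: 283a_C + 2a_Sa_C − 2.5a_C².
∂π/∂a_C = 283 + 2a_S − 5a_C = 0, so a_C = 56.6 + 0.4a_S.
The best-response slope da_C/da_S = 0.4 > 0: the reaction function is upward-sloping, so the choices are strategic complements.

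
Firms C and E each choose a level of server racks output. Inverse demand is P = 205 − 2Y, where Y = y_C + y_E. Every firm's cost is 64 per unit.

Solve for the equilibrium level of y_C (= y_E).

Firm C's profit: π = y_C(205 − 2(y_C + y_E)) − 64y_C.
∂π/∂y_C = 141 − 4y_C − 2y_E = 0, so y_C = 35.25 − 0.5y_E.
The game is symmetric, so in equilibrium y_E = y_C: the reaction function gives 1.5y_C = 35.25, hence y_C = 23.5.

23.5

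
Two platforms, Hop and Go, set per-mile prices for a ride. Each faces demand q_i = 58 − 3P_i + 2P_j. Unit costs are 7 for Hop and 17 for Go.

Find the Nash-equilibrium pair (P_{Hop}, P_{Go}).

Hop's profit: π = (P_{Hop} − 7)(58 − 3P_{Hop} + 2P_{Go}).
∂π/∂P_{Hop} = 79 − 6P_{Hop} + 2P_{Go} = 0 ⇒ P_{Hop} = 79/6 + (1/3)P_{Go}.
Similarly P_{Go} = 109/6 + (1/3)P_{Hop}.
Plugging P_{Go} into Hop's best response: P_{Hop} = 79/6 + (1/3)(109/6 + (1/3)P_{Hop}) ⇒ (8/9)P_{Hop} = 173/9, so P_{Hop} = 21.625.
Then P_{Go} = 109/6 + (1/3)·21.625 = 25.375.

21.625, 25.375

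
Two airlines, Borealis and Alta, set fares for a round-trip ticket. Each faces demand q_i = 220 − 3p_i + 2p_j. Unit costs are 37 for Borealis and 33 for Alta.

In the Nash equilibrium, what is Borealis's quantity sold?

135

Borealis's profit: π = (p_{Borealis} − 37)(220 − 3p_{Borealis} + 2p_{Alta}).
∂π/∂p_{Borealis} = 331 − 6p_{Borealis} + 2p_{Alta} = 0 ⇒ p_{Borealis} = 331/6 + (1/3)p_{Alta}.
Similarly p_{Alta} = 319/6 + (1/3)p_{Borealis}.
Solving the two reaction functions simultaneously: (1 − (1/3)(1/3))p_{Borealis} = 331/6 + (1/3)·(319/6), so (8/9)p_{Borealis} = 656/9 and p_{Borealis} = 82.
Then p_{Alta} = 319/6 + (1/3)·82 = 80.5.
q_{Borealis} = 220 − 3·82 + 2·80.5 = 135.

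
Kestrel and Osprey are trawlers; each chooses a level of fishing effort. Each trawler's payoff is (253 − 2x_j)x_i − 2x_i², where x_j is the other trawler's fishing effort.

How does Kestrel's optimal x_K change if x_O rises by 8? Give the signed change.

-4

Kestrel's payoff is (253 − 2x_O)x_K − 2x_K².
∂π/∂x_K = 253 − 2x_O − 4x_K = 0, so x_K = 63.25 − 0.5x_O.
The reaction-function slope is −0.5, so an 8-unit rise in x_O moves x_K by −0.5 × 8 = −4. Kestrel's best response falls — the actions are strategic substitutes.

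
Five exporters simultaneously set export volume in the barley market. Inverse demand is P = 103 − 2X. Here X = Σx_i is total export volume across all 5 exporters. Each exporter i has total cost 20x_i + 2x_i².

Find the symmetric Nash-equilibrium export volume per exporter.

A representative exporter's profit is π_i = x_i(103 − 2X) − 20x_i − 2x_i², with X = x_i + Σ_{j≠i} x_j.
First-order condition: 83 − 8x_i − 2Σ_{j≠i} x_j = 0.
In a symmetric equilibrium every exporter chooses the same x, so Σ_{j≠i} x_j = 4x. The condition becomes 83 − 16x = 0, giving x = 83/16 = 5.1875.

5.1875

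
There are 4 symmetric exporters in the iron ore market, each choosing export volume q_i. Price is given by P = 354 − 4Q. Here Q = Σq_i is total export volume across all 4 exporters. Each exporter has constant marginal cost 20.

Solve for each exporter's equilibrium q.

A representative exporter's profit is π_i = q_i(354 − 4Q) − 20q_i, with Q = q_i + Σ_{j≠i} q_j.
First-order condition: 334 − 8q_i − 4Σ_{j≠i} q_j = 0.
Imposing symmetry (q_j = q for all j) turns Σ_{j≠i} q_j into 3q, so 334 = 20q and q = 16.7.

16.7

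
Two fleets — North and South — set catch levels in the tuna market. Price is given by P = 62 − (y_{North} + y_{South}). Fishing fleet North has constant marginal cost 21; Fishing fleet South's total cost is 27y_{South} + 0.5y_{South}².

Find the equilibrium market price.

Fishing fleet North's profit: π = y_{North}(62 − (y_{North} + y_{South})) − 21y_{North}.
∂π/∂y_{North} = 41 − 2y_{North} − y_{South} = 0, so y_{North} = 20.5 − 0.5y_{South}.
For South: ∂π/∂y_{South} = 35 − 3y_{South} − y_{North} = 0 ⇒ y_{South} = 35/3 − (1/3)y_{North}.
Solving the two reaction functions simultaneously: (1 − (−0.5)(−1/3))y_{North} = 20.5 − 0.5·(35/3), so (5/6)y_{North} = 44/3 and y_{North} = 17.6.
Then y_{South} = 35/3 − (1/3)·17.6 = 5.8.
Equilibrium price: P = 62 − 23.4 = 38.6.

38.6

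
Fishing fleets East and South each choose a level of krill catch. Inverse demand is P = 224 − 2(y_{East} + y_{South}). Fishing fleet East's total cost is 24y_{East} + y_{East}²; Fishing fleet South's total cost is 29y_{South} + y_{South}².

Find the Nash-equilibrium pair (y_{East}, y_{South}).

25.3125, 24.0625

Fishing fleet East's profit: π = y_{East}(224 − 2(y_{East} + y_{South})) − 24y_{East} − y_{East}².
∂π/∂y_{East} = 200 − 6y_{East} − 2y_{South} = 0, so y_{East} = 100/3 − (1/3)y_{South}.
By the same steps for South: y_{South} = 32.5 − (1/3)y_{East}.
Solving the two reaction functions simultaneously: (1 − (−1/3)(−1/3))y_{East} = 100/3 − (1/3)·32.5, so (8/9)y_{East} = 22.5 and y_{East} = 25.3125.
Then y_{South} = 32.5 − (1/3)·25.3125 = 24.0625.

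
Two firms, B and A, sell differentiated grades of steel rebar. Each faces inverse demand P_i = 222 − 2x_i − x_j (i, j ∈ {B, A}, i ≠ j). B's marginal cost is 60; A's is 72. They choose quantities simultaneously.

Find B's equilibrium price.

Firm B's profit: π = x_B(222 − 2x_B − x_A) − 60x_B.
∂π/∂x_B = 162 − 4x_B − x_A = 0 ⇒ x_B = 40.5 − 0.25x_A.
Similarly x_A = 37.5 − 0.25x_B.
Substituting the second reaction function into the first: x_B = 40.5 − 0.25(37.5 − 0.25x_B), which gives 0.9375x_B = 31.125 ⇒ x_B = 33.2.
Then x_A = 37.5 − 0.25·33.2 = 29.2.
P_B = 222 − 2·33.2 − 29.2 = 126.4.

126.4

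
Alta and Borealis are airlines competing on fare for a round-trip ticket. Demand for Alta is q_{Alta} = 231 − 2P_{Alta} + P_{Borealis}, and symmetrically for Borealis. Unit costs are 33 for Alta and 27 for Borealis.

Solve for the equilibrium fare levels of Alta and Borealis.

98.2, 95.8

Alta's profit: π = (P_{Alta} − 33)(231 − 2P_{Alta} + P_{Borealis}).
∂π/∂P_{Alta} = 297 − 4P_{Alta} + P_{Borealis} = 0 ⇒ P_{Alta} = 74.25 + 0.25P_{Borealis}.
Similarly P_{Borealis} = 71.25 + 0.25P_{Alta}.
Substituting the second reaction function into the first: P_{Alta} = 74.25 + 0.25(71.25 + 0.25P_{Alta}), which gives 0.9375P_{Alta} = 92.0625 ⇒ P_{Alta} = 98.2.
Then P_{Borealis} = 71.25 + 0.25·98.2 = 95.8.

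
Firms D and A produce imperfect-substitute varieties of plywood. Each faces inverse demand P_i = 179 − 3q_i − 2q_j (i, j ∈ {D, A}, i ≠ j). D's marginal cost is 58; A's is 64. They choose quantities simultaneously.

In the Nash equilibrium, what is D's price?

Firm D's profit: π = q_D(179 − 3q_D − 2q_A) − 58q_D.
∂π/∂q_D = 121 − 6q_D − 2q_A = 0 ⇒ q_D = 121/6 − (1/3)q_A.
Similarly q_A = 115/6 − (1/3)q_D.
Plugging q_A into D's best response: q_D = 121/6 − (1/3)(115/6 − (1/3)q_D) ⇒ (8/9)q_D = 124/9, so q_D = 15.5.
Then q_A = 115/6 − (1/3)·15.5 = 14.
P_D = 179 − 3·15.5 − 2·14 = 104.5.

104.5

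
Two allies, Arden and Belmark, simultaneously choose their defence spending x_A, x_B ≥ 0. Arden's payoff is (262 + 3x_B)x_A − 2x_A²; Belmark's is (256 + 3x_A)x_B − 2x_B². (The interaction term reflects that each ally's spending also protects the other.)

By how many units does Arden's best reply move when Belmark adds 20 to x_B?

Expanding Arden's payoff: 262x_A + 3x_Bx_A − 2x_A².
∂π/∂x_A = 262 + 3x_B − 4x_A = 0, so x_A = 65.5 + 0.75x_B.
The reaction-function slope is 0.75, so a 20-unit rise in x_B moves x_A by 0.75 × 20 = 15. Arden's best response rises — the actions are strategic complements.

15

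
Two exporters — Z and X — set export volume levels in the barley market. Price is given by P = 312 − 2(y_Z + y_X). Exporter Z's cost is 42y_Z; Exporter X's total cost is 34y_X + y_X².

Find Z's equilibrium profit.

Exporter Z's profit: π = y_Z(312 − 2(y_Z + y_X)) − 42y_Z.
∂π/∂y_Z = 270 − 4y_Z − 2y_X = 0, so y_Z = 67.5 − 0.5y_X.
For X: ∂π/∂y_X = 278 − 6y_X − 2y_Z = 0 ⇒ y_X = 139/3 − (1/3)y_Z.
Plugging y_X into Z's best response: y_Z = 67.5 − 0.5(139/3 − (1/3)y_Z) ⇒ (5/6)y_Z = 133/3, so y_Z = 53.2.
Then y_X = 139/3 − (1/3)·53.2 = 28.6.
Price P = 312 − 2·81.8 = 148.4.
Z's profit: (148.4 − 42)·53.2 = 5660.48.

5660.48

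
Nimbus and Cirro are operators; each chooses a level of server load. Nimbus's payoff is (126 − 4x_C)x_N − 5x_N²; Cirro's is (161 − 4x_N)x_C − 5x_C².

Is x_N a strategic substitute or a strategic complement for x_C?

Expanding Nimbus's payoff: 126x_N − 4x_Cx_N − 5x_N².
∂π/∂x_N = 126 − 4x_C − 10x_N = 0, so x_N = 12.6 − 0.4x_C.
The best-response slope dx_N/dx_C = −0.4 < 0: the reaction function is downward-sloping, so the choices are strategic substitutes.

strategic substitutes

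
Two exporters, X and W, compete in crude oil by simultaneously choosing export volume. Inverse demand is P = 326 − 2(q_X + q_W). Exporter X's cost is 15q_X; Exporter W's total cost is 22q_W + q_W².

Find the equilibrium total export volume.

92.6

Exporter X's profit: π = q_X(326 − 2(q_X + q_W)) − 15q_X.
∂π/∂q_X = 311 − 4q_X − 2q_W = 0, so q_X = 77.75 − 0.5q_W.
For W: ∂π/∂q_W = 304 − 6q_W − 2q_X = 0 ⇒ q_W = 152/3 − (1/3)q_X.
Solving the two reaction functions simultaneously: (1 − (−0.5)(−1/3))q_X = 77.75 − 0.5·(152/3), so (5/6)q_X = 629/12 and q_X = 62.9.
Then q_W = 152/3 − (1/3)·62.9 = 29.7.
Total export volume: 62.9 + 29.7 = 92.6.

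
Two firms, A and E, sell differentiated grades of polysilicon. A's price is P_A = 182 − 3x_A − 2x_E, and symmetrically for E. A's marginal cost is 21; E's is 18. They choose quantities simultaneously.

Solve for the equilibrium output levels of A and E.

Firm A's profit: π = x_A(182 − 3x_A − 2x_E) − 21x_A.
∂π/∂x_A = 161 − 6x_A − 2x_E = 0 ⇒ x_A = 161/6 − (1/3)x_E.
Similarly x_E = 82/3 − (1/3)x_A.
Solving the two reaction functions simultaneously: (1 − (−1/3)(−1/3))x_A = 161/6 − (1/3)·(82/3), so (8/9)x_A = 319/18 and x_A = 19.9375.
Then x_E = 82/3 − (1/3)·19.9375 = 20.6875.

19.9375, 20.6875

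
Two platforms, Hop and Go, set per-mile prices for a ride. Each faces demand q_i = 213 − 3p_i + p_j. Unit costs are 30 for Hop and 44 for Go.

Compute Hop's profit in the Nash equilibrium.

3033.72

Hop's profit: π = (p_{Hop} − 30)(213 − 3p_{Hop} + p_{Go}).
∂π/∂p_{Hop} = 303 − 6p_{Hop} + p_{Go} = 0 ⇒ p_{Hop} = 50.5 + (1/6)p_{Go}.
Similarly p_{Go} = 57.5 + (1/6)p_{Hop}.
Solving the two reaction functions simultaneously: (1 − (1/6)(1/6))p_{Hop} = 50.5 + (1/6)·57.5, so (35/36)p_{Hop} = 721/12 and p_{Hop} = 61.8.
Then p_{Go} = 57.5 + (1/6)·61.8 = 67.8.
q_{Hop} = 213 − 3·61.8 + 67.8 = 95.4.
Profit = (61.8 − 30)·95.4 = 3033.72.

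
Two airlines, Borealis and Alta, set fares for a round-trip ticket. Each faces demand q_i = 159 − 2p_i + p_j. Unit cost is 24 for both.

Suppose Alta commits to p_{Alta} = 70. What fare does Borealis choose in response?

69.25

Borealis's profit: π = (p_{Borealis} − 24)(159 − 2p_{Borealis} + p_{Alta}).
∂π/∂p_{Borealis} = 207 − 4p_{Borealis} + p_{Alta} = 0 ⇒ p_{Borealis} = 51.75 + 0.25p_{Alta}.
At p_{Alta} = 70: p_{Borealis} = 51.75 + 0.25·70 = 69.25.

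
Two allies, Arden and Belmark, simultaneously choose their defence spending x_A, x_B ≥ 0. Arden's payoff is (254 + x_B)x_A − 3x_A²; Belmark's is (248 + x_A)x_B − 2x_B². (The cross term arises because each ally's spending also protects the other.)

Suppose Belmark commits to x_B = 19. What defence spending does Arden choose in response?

45.5

Expanding Arden's payoff: 254x_A + x_Bx_A − 3x_A².
∂π/∂x_A = 254 + x_B − 6x_A = 0, so x_A = 127/3 + (1/6)x_B.
At x_B = 19: x_A = 127/3 + (1/6)·19 = 45.5.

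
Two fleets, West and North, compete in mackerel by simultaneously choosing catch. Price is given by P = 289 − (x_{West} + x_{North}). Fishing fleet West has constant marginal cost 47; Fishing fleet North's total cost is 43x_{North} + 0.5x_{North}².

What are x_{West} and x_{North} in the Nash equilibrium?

96, 50

Fishing fleet West's profit: π = x_{West}(289 − (x_{West} + x_{North})) − 47x_{West}.
∂π/∂x_{West} = 242 − 2x_{West} − x_{North} = 0, so x_{West} = 121 − 0.5x_{North}.
For North: ∂π/∂x_{North} = 246 − 3x_{North} − x_{West} = 0 ⇒ x_{North} = 82 − (1/3)x_{West}.
Solving the two reaction functions simultaneously: (1 − (−0.5)(−1/3))x_{West} = 121 − 0.5·82, so (5/6)x_{West} = 80 and x_{West} = 96.
Then x_{North} = 82 − (1/3)·96 = 50.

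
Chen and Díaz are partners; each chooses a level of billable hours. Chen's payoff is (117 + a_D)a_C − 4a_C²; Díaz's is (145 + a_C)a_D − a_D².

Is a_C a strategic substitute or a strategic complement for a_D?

strategic complements

Expanding Chen's payoff: 117a_C + a_Da_C − 4a_C².
∂π/∂a_C = 117 + a_D − 8a_C = 0, so a_C = 14.625 + 0.125a_D.
The best-response slope da_C/da_D = 0.125 > 0: the reaction function is upward-sloping, so the choices are strategic complements.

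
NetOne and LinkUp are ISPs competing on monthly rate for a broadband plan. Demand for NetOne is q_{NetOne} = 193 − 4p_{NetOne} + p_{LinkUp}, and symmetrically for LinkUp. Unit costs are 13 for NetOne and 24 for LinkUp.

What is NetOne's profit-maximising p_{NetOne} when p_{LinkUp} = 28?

NetOne's profit: π = (p_{NetOne} − 13)(193 − 4p_{NetOne} + p_{LinkUp}).
∂π/∂p_{NetOne} = 245 − 8p_{NetOne} + p_{LinkUp} = 0 ⇒ p_{NetOne} = 30.625 + 0.125p_{LinkUp}.
At p_{LinkUp} = 28: p_{NetOne} = 30.625 + 0.125·28 = 34.125.

34.125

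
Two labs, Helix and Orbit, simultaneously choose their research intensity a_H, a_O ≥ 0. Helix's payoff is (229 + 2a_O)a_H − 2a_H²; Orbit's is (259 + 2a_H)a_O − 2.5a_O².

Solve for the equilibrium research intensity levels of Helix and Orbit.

Expanding Helix's payoff: 229a_H + 2a_Oa_H − 2a_H².
∂π/∂a_H = 229 + 2a_O − 4a_H = 0, so a_H = 57.25 + 0.5a_O.
Likewise for Orbit: a_O = 51.8 + 0.4a_H.
Solving the two reaction functions simultaneously: (1 − (0.5)(0.4))a_H = 57.25 + 0.5·51.8, so 0.8a_H = 83.15 and a_H = 103.9375.
Then a_O = 51.8 + 0.4·103.9375 = 93.375.

103.9375, 93.375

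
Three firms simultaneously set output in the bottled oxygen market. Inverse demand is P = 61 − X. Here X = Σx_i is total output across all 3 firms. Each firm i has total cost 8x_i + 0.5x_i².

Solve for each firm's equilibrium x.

10.6

A representative firm's profit is π_i = x_i(61 − X) − 8x_i − 0.5x_i², with X = x_i + Σ_{j≠i} x_j.
First-order condition: 53 − 3x_i − Σ_{j≠i} x_j = 0.
With identical firms, set every x_j = x: then 53 − 3x − 2x = 0, i.e. x = 53/5 = 10.6.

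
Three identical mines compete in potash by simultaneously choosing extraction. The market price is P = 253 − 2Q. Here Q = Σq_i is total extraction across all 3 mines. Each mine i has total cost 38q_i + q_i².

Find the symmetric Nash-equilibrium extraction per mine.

A representative mine's profit is π_i = q_i(253 − 2Q) − 38q_i − q_i², with Q = q_i + Σ_{j≠i} q_j.
First-order condition: 215 − 6q_i − 2Σ_{j≠i} q_j = 0.
With identical mines, set every q_j = q: then 215 − 6q − 4q = 0, i.e. q = 215/10 = 21.5.

21.5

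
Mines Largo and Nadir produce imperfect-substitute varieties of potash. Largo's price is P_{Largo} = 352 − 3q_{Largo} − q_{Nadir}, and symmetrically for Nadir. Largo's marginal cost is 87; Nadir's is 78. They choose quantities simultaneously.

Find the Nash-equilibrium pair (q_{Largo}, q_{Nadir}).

37.6, 39.4

Mine Largo's profit: π = q_{Largo}(352 − 3q_{Largo} − q_{Nadir}) − 87q_{Largo}.
∂π/∂q_{Largo} = 265 − 6q_{Largo} − q_{Nadir} = 0 ⇒ q_{Largo} = 265/6 − (1/6)q_{Nadir}.
Similarly q_{Nadir} = 137/3 − (1/6)q_{Largo}.
Substituting the second reaction function into the first: q_{Largo} = 265/6 − (1/6)(137/3 − (1/6)q_{Largo}), which gives (35/36)q_{Largo} = 329/9 ⇒ q_{Largo} = 37.6.
Then q_{Nadir} = 137/3 − (1/6)·37.6 = 39.4.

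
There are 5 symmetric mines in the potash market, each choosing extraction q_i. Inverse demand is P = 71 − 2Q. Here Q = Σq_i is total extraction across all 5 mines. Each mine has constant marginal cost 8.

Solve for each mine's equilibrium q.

A representative mine's profit is π_i = q_i(71 − 2Q) − 8q_i, with Q = q_i + Σ_{j≠i} q_j.
First-order condition: 63 − 4q_i − 2Σ_{j≠i} q_j = 0.
Imposing symmetry (q_j = q for all j) turns Σ_{j≠i} q_j into 4q, so 63 = 12q and q = 5.25.

5.25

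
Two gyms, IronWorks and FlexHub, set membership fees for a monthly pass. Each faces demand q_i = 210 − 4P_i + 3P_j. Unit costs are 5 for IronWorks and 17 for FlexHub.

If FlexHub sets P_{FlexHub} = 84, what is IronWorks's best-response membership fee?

60.25

IronWorks's profit: π = (P_{IronWorks} − 5)(210 − 4P_{IronWorks} + 3P_{FlexHub}).
∂π/∂P_{IronWorks} = 230 − 8P_{IronWorks} + 3P_{FlexHub} = 0 ⇒ P_{IronWorks} = 28.75 + 0.375P_{FlexHub}.
At P_{FlexHub} = 84: P_{IronWorks} = 28.75 + 0.375·84 = 60.25.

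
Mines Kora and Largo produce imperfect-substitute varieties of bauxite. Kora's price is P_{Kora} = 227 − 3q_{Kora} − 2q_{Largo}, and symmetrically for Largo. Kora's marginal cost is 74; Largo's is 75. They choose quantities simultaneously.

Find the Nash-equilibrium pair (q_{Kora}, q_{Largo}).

19.1875, 18.9375

Mine Kora's profit: π = q_{Kora}(227 − 3q_{Kora} − 2q_{Largo}) − 74q_{Kora}.
∂π/∂q_{Kora} = 153 − 6q_{Kora} − 2q_{Largo} = 0 ⇒ q_{Kora} = 25.5 − (1/3)q_{Largo}.
Similarly q_{Largo} = 76/3 − (1/3)q_{Kora}.
Plugging q_{Largo} into Kora's best response: q_{Kora} = 25.5 − (1/3)(76/3 − (1/3)q_{Kora}) ⇒ (8/9)q_{Kora} = 307/18, so q_{Kora} = 19.1875.
Then q_{Largo} = 76/3 − (1/3)·19.1875 = 18.9375.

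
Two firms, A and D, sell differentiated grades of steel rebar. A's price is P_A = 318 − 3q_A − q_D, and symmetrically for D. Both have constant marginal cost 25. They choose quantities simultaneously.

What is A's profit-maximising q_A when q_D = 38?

Firm A's profit: π = q_A(318 − 3q_A − q_D) − 25q_A.
∂π/∂q_A = 293 − 6q_A − q_D = 0 ⇒ q_A = 293/6 − (1/6)q_D.
At q_D = 38: q_A = 293/6 − (1/6)·38 = 42.5.

42.5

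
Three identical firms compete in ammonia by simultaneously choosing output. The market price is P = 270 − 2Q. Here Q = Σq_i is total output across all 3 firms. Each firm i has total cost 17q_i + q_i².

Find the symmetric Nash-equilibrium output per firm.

25.3

A representative firm's profit is π_i = q_i(270 − 2Q) − 17q_i − q_i², with Q = q_i + Σ_{j≠i} q_j.
First-order condition: 253 − 6q_i − 2Σ_{j≠i} q_j = 0.
With identical firms, set every q_j = q: then 253 − 6q − 4q = 0, i.e. q = 253/10 = 25.3.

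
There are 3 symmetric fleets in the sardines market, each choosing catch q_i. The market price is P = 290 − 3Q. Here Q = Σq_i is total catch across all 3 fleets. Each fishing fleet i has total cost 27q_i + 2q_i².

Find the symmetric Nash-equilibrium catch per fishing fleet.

A representative fishing fleet's profit is π_i = q_i(290 − 3Q) − 27q_i − 2q_i², with Q = q_i + Σ_{j≠i} q_j.
First-order condition: 263 − 10q_i − 3Σ_{j≠i} q_j = 0.
In a symmetric equilibrium every fishing fleet chooses the same q, so Σ_{j≠i} q_j = 2q. The condition becomes 263 − 16q = 0, giving q = 263/16 = 16.4375.

16.4375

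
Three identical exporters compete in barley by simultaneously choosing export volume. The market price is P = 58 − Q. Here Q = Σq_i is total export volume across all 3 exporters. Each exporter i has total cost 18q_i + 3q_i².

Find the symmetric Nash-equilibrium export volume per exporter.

A representative exporter's profit is π_i = q_i(58 − Q) − 18q_i − 3q_i², with Q = q_i + Σ_{j≠i} q_j.
First-order condition: 40 − 8q_i − Σ_{j≠i} q_j = 0.
Imposing symmetry (q_j = q for all j) turns Σ_{j≠i} q_j into 2q, so 40 = 10q and q = 4.

4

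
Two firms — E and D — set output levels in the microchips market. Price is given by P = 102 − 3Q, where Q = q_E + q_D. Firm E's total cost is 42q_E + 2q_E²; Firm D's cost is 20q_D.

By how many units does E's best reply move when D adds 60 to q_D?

-18

Firm E's profit: π = q_E(102 − 3(q_E + q_D)) − 42q_E − 2q_E².
∂π/∂q_E = 60 − 10q_E − 3q_D = 0, so q_E = 6 − 0.3q_D.
The reaction-function slope is −0.3, so a 60-unit rise in q_D moves q_E by −0.3 × 60 = −18. E's best response falls — the actions are strategic substitutes.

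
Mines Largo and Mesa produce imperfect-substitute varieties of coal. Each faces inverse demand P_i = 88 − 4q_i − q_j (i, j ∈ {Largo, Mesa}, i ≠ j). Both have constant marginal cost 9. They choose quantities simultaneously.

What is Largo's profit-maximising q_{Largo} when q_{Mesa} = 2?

Mine Largo's profit: π = q_{Largo}(88 − 4q_{Largo} − q_{Mesa}) − 9q_{Largo}.
∂π/∂q_{Largo} = 79 − 8q_{Largo} − q_{Mesa} = 0 ⇒ q_{Largo} = 9.875 − 0.125q_{Mesa}.
At q_{Mesa} = 2: q_{Largo} = 9.875 − 0.125·2 = 9.625.

9.625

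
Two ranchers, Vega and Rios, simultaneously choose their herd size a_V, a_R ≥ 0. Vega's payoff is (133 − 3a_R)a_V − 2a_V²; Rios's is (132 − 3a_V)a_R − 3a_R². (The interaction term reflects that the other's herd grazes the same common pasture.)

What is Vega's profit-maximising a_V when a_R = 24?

15.25

Expanding Vega's payoff: 133a_V − 3a_Ra_V − 2a_V².
∂π/∂a_V = 133 − 3a_R − 4a_V = 0, so a_V = 33.25 − 0.75a_R.
At a_R = 24: a_V = 33.25 − 0.75·24 = 15.25.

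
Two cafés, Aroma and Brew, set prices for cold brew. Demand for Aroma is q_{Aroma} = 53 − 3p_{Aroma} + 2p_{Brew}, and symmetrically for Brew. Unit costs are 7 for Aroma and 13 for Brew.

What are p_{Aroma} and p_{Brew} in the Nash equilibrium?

19.625, 21.875

Aroma's profit: π = (p_{Aroma} − 7)(53 − 3p_{Aroma} + 2p_{Brew}).
∂π/∂p_{Aroma} = 74 − 6p_{Aroma} + 2p_{Brew} = 0 ⇒ p_{Aroma} = 37/3 + (1/3)p_{Brew}.
Similarly p_{Brew} = 46/3 + (1/3)p_{Aroma}.
Solving the two reaction functions simultaneously: (1 − (1/3)(1/3))p_{Aroma} = 37/3 + (1/3)·(46/3), so (8/9)p_{Aroma} = 157/9 and p_{Aroma} = 19.625.
Then p_{Brew} = 46/3 + (1/3)·19.625 = 21.875.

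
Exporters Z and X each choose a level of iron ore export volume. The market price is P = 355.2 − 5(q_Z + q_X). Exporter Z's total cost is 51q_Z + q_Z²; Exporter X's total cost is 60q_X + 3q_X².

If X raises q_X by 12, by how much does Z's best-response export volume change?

Exporter Z's profit: π = q_Z(355.2 − 5(q_Z + q_X)) − 51q_Z − q_Z².
∂π/∂q_Z = 304.2 − 12q_Z − 5q_X = 0, so q_Z = 25.35 − (5/12)q_X.
The reaction-function slope is −5/12, so a 12-unit rise in q_X moves q_Z by −5/12 × 12 = −5. Z's best response falls — the actions are strategic substitutes.

-5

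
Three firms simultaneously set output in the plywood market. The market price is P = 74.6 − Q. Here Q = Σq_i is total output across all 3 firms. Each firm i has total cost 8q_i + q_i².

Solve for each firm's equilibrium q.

11.1

A representative firm's profit is π_i = q_i(74.6 − Q) − 8q_i − q_i², with Q = q_i + Σ_{j≠i} q_j.
First-order condition: 66.6 − 4q_i − Σ_{j≠i} q_j = 0.
Imposing symmetry (q_j = q for all j) turns Σ_{j≠i} q_j into 2q, so 66.6 = 6q and q = 11.1.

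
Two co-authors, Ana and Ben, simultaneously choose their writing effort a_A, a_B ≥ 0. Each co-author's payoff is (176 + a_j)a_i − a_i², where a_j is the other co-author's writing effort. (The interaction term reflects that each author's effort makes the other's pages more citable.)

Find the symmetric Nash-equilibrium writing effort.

Ana's payoff is (176 + a_B)a_A − a_A².
∂π/∂a_A = 176 + a_B − 2a_A = 0, so a_A = 88 + 0.5a_B.
By symmetry a_B = a_A; substituting into the reaction function, 0.5a_A = 88 and a_A = 176.

176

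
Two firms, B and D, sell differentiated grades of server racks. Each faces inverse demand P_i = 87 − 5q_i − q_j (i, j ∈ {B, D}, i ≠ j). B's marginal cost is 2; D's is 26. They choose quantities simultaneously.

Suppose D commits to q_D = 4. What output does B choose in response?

8.1

Firm B's profit: π = q_B(87 − 5q_B − q_D) − 2q_B.
∂π/∂q_B = 85 − 10q_B − q_D = 0 ⇒ q_B = 8.5 − 0.1q_D.
At q_D = 4: q_B = 8.5 − 0.1·4 = 8.1.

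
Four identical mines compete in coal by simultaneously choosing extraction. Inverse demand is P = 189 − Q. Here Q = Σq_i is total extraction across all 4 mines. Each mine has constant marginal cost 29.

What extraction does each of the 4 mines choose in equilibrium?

A representative mine's profit is π_i = q_i(189 − Q) − 29q_i, with Q = q_i + Σ_{j≠i} q_j.
First-order condition: 160 − 2q_i − Σ_{j≠i} q_j = 0.
Imposing symmetry (q_j = q for all j) turns Σ_{j≠i} q_j into 3q, so 160 = 5q and q = 32.

32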